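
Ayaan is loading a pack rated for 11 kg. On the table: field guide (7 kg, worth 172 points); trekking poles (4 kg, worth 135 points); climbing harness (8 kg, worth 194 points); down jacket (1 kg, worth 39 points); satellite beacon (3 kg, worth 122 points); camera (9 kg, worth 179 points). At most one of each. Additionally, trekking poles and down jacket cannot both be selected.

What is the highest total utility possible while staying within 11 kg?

333

Best packing: field guide + down jacket + satellite beacon — 11 kg, 333 total.
An exhaustive check of the 64 subsets confirms 333.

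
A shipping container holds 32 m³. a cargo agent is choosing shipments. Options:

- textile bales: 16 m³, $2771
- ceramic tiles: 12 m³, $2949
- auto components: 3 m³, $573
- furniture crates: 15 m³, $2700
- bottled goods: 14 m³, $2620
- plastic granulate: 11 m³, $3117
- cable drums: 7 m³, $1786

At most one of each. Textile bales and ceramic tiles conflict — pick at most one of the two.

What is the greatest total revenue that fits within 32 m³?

7852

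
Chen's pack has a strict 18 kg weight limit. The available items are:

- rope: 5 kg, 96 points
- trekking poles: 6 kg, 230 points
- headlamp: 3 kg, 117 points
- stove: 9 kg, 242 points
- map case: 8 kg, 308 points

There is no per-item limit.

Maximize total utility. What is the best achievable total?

702

The ratio ordering already packs tightly: 6×headlamp, 18 kg, 702.
Every other selection either busts 18 kg or fails to beat 702.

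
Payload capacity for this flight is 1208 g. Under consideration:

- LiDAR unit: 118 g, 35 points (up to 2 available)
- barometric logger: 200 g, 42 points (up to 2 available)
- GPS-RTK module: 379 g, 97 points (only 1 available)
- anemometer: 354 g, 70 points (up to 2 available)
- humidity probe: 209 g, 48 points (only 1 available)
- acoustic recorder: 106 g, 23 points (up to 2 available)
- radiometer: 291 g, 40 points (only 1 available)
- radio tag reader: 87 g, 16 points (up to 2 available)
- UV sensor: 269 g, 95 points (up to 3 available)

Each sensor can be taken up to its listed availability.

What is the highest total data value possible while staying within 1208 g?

382

Greedy by ratio would take 2×LiDAR unit + acoustic recorder + 3×UV sensor: 1149 g used, total 378.
The 342 g tied up in 2×LiDAR unit and acoustic recorder is better spent on GPS-RTK module — total rises to 382 (1186 g).
Nothing else within 1208 g beats 382.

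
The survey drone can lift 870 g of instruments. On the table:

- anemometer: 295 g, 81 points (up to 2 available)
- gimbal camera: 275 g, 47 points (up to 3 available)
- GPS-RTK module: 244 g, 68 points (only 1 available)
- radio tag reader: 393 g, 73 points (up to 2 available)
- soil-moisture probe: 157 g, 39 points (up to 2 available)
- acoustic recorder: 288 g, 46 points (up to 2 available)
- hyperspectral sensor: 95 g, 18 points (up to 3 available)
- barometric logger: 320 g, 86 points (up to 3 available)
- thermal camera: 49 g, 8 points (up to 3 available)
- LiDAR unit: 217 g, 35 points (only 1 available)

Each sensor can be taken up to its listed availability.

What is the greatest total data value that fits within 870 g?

Taking the top-ratio sensors first gives 2×anemometer + GPS-RTK module for 230 (834 g).
The 295 g tied up in anemometer is better spent on barometric logger — total rises to 235 (859 g).

235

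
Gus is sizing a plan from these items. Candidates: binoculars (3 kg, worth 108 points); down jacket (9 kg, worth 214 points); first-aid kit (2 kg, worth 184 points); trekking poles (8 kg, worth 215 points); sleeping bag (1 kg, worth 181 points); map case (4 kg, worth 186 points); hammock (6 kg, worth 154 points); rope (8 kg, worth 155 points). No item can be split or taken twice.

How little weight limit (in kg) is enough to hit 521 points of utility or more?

7

Need the lightest bundle worth ≥ 521.
first-aid kit + sleeping bag + map case reaches 551 using 7 kg.
No combination under 7 kg hits 521.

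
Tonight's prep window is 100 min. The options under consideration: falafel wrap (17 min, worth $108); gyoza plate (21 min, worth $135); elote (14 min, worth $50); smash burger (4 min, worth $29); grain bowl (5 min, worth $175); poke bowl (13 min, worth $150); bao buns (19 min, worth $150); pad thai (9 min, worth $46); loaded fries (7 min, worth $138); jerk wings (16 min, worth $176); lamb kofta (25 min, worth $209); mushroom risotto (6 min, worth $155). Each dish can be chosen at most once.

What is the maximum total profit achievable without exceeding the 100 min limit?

Density check — grain bowl 35.00, mushroom risotto 25.83, loaded fries 19.71 are the best per min.
Filling by ratio: smash burger + grain bowl + poke bowl + bao buns + loaded fries + jerk wings + lamb kofta + mushroom risotto for 1182, with 5 min left unused.
Dropping smash burger frees 4 min; slotting in pad thai (9 min) lifts the total to 1199 at 100 min.
An exhaustive check of the 4096 subsets confirms 1199.

1199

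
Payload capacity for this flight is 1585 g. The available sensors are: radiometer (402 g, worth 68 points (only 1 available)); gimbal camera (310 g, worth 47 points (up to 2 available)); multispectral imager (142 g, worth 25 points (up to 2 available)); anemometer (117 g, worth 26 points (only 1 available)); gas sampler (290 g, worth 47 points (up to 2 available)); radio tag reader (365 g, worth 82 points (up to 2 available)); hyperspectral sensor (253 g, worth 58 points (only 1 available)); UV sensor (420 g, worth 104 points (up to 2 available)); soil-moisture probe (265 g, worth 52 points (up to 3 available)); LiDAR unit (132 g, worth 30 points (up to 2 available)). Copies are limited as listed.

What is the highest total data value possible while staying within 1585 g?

374

By data value per g: UV sensor 0.25, hyperspectral sensor 0.23, LiDAR unit 0.23, radio tag reader 0.22 lead.
Greedy by ratio would take anemometer + hyperspectral sensor + 2×UV sensor + 2×LiDAR unit: 1474 g used, total 352.
Dropping 2×LiDAR unit frees 264 g; slotting in radio tag reader (365 g) lifts the total to 374 at 1575 g.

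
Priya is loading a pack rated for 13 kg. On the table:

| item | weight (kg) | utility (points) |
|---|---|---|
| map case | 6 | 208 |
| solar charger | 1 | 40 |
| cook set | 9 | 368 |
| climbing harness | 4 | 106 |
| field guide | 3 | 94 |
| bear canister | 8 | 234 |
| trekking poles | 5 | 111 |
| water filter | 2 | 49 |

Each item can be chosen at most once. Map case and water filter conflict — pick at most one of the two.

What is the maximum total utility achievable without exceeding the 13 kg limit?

502

By utility per kg: cook set 40.89, solar charger 40.00, map case 34.67 lead.
Best packing: solar charger + cook set + field guide — 13 kg, 502 total.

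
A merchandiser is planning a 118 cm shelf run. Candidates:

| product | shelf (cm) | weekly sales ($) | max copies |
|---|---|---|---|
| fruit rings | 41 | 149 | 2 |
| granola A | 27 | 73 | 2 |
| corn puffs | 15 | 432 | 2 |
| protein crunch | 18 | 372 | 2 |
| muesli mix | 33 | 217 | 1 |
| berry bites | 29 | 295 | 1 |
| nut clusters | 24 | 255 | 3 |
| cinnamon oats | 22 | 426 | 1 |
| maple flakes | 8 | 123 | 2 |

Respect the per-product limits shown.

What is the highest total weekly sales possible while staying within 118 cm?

Taking the top-ratio products first gives 2×corn puffs + 2×protein crunch + cinnamon oats + 2×maple flakes for 2280 (104 cm).
Dropping 2×maple flakes frees 16 cm; slotting in berry bites (29 cm) lifts the total to 2329 at 117 cm.
The spare 1 cm is too small for any remaining product, and no exchange beats 2329.

2329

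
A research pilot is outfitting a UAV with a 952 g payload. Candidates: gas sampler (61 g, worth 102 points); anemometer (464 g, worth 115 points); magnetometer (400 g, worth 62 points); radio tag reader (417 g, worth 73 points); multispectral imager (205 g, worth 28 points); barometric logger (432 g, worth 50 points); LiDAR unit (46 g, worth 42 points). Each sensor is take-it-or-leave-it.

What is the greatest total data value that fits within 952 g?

Filling by ratio: gas sampler + anemometer + multispectral imager + LiDAR unit for 287, with 176 g left unused.
Replace multispectral imager and LiDAR unit with radio tag reader: the trade gains 3 net, giving 290 at 942 g.
The spare 10 g is too small for any remaining sensor, and no exchange beats 290.

290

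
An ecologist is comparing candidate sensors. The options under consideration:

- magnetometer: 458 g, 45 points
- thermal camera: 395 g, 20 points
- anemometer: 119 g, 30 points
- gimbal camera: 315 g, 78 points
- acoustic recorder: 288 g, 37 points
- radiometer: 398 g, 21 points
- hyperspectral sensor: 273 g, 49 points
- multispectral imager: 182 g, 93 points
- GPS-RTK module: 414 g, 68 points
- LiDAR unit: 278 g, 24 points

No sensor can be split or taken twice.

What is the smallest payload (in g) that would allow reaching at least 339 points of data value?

Minimise g subject to total data value ≥ 339.
anemometer + gimbal camera + hyperspectral sensor + multispectral imager + GPS-RTK module + LiDAR unit reaches 342 using 1581 g.
Below 1581 g the best achievable stays under 339.

1581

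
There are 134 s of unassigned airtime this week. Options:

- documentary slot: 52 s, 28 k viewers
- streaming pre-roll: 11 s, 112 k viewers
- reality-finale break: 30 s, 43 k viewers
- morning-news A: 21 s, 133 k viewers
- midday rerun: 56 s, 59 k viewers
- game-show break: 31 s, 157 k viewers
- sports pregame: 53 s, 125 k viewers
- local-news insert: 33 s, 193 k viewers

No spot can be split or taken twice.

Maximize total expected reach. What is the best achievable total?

638

By expected reach per s: streaming pre-roll 10.18, morning-news A 6.33, local-news insert 5.85 lead.
The ratio ordering already packs tightly: streaming pre-roll + reality-finale break + morning-news A + game-show break + local-news insert, 126 s, 638.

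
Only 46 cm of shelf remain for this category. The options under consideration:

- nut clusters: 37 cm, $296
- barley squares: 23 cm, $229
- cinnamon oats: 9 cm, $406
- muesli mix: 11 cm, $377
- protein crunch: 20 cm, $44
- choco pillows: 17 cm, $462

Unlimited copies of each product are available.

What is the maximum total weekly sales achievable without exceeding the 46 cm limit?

Ranking by ratio (weekly sales/cm): cinnamon oats 45.11, muesli mix 34.27, choco pillows 27.18.
The ratio ordering already packs tightly: 5×cinnamon oats, 45 cm, 2030.
Nothing else within 46 cm beats 2030.

2030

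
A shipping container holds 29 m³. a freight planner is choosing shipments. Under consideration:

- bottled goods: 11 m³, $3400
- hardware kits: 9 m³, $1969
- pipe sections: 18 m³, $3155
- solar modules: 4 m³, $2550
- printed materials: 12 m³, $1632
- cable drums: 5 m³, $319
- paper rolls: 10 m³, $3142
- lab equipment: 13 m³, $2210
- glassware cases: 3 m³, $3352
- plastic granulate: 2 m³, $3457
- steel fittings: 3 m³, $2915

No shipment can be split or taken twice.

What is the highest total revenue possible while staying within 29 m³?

16266

Density check — plastic granulate 1728.50, glassware cases 1117.33, steel fittings 971.67, solar modules 637.50 are the best per m³.
A density-first pass picks solar modules + cable drums + paper rolls + glassware cases + plastic granulate + steel fittings — 15735 at 27 m³.
The 9 m³ tied up in solar modules and cable drums is better spent on bottled goods — total rises to 16266 (29 m³).
Every other selection either busts 29 m³ or fails to beat 16266.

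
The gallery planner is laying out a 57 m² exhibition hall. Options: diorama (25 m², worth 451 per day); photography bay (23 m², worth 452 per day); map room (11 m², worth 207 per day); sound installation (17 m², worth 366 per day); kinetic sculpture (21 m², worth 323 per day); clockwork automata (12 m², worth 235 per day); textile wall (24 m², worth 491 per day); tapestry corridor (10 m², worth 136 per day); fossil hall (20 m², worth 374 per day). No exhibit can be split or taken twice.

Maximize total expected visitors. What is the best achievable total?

The ratio heuristic lands on sound installation + clockwork automata + textile wall (1092) but leaves 4 m² idle.
Dropping sound installation frees 17 m²; slotting in fossil hall (20 m²) lifts the total to 1100 at 56 m².

1100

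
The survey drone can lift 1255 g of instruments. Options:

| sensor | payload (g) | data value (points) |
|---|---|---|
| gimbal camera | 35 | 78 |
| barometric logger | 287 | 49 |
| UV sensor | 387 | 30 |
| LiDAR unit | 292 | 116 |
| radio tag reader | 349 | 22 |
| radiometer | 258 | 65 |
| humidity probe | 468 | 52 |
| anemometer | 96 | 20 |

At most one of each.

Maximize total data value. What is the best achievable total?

331

Taking the top-ratio sensors first gives gimbal camera + barometric logger + LiDAR unit + radiometer + anemometer for 328 (968 g).
Replace barometric logger with humidity probe: the trade gains 3 net, giving 331 at 1149 g.
The closest alternative, gimbal camera + barometric logger + LiDAR unit + radio tag reader + radiometer, reaches only 330.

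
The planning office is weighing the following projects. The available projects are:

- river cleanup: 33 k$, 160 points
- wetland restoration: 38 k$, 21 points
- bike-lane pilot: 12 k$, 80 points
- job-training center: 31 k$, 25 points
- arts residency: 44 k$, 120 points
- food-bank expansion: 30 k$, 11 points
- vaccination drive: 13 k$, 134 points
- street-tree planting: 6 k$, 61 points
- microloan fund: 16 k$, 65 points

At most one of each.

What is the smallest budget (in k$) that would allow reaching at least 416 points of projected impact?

64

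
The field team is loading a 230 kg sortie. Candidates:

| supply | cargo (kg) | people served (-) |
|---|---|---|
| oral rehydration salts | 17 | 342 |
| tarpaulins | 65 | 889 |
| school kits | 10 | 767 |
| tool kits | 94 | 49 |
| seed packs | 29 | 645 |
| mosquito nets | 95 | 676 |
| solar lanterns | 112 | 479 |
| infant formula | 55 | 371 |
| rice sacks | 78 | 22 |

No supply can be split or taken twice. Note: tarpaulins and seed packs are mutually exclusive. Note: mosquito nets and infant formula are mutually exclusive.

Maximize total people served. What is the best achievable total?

Oral rehydration salts + tarpaulins + school kits + mosquito nets uses 187 of the 230 kg and totals 2674.

2674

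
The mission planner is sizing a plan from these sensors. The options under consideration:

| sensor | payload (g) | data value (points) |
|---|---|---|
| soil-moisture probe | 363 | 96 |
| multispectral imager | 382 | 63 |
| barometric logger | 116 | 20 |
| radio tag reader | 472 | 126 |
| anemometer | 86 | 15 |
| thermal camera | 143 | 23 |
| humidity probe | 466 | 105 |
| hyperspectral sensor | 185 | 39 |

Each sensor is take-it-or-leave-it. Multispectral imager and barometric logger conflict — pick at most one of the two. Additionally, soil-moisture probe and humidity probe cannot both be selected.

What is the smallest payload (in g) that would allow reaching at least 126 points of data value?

Look for the lowest-payload combination reaching 126.
radio tag reader reaches 126 using 472 g.
Below 472 g the best achievable stays under 126.

472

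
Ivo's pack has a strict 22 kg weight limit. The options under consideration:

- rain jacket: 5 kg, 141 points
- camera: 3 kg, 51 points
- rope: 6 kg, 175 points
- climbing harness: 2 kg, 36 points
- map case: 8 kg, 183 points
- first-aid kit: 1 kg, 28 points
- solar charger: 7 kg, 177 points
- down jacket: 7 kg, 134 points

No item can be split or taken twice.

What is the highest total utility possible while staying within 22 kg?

572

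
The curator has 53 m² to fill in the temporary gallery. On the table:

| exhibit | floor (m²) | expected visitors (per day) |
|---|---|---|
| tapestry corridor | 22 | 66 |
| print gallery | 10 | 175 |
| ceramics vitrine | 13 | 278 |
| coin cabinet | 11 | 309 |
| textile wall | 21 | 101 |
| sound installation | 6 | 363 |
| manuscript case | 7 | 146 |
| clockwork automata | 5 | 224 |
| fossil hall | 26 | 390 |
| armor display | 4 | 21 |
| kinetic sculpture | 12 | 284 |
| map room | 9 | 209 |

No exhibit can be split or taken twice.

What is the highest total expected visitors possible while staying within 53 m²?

1564

The ratio heuristic lands on coin cabinet + sound installation + manuscript case + clockwork automata + kinetic sculpture + map room (1535) but leaves 3 m² idle.
The 7 m² tied up in manuscript case is better spent on print gallery — total rises to 1564 (53 m²).
Next best is coin cabinet + sound installation + manuscript case + clockwork automata + kinetic sculpture + map room at 1535 (50 m²) — short by 29.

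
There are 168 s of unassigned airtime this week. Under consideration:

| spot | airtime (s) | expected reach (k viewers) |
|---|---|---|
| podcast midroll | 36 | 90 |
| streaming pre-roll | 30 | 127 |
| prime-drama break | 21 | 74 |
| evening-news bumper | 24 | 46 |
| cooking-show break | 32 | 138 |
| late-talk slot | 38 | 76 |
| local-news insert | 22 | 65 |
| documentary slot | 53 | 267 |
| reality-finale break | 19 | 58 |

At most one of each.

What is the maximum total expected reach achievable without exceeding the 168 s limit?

Greedy by ratio would take streaming pre-roll + prime-drama break + cooking-show break + documentary slot + reality-finale break: 155 s used, total 664.
Dropping reality-finale break frees 19 s; slotting in local-news insert (22 s) lifts the total to 671 at 158 s.
Nothing else within 168 s beats 671.

671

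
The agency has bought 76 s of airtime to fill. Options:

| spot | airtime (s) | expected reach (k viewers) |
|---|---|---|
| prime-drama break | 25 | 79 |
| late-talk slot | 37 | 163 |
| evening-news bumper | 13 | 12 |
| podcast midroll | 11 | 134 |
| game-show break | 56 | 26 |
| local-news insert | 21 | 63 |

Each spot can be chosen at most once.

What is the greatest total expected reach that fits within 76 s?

The ratio ordering already packs tightly: prime-drama break + late-talk slot + podcast midroll, 73 s, 376.
Runner-up late-talk slot + podcast midroll + local-news insert tops out at 360.

376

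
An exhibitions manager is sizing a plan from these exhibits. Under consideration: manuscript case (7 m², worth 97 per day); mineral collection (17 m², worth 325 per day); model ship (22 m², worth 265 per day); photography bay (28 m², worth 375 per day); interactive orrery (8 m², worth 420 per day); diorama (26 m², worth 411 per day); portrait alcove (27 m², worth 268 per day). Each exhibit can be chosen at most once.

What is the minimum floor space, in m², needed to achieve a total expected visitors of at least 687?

Look for the lowest-floor combination reaching 687.
mineral collection + interactive orrery reaches 745 using 25 m².
Any bundle with less than 25 m² falls short of 687.

25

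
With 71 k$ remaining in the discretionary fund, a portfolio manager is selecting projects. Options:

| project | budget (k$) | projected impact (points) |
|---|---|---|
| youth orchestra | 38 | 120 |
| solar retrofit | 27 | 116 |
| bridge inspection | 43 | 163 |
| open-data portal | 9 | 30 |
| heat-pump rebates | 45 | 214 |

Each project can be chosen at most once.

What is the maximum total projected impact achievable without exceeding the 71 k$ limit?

Greedy by ratio would take open-data portal + heat-pump rebates: 54 k$ used, total 244.
Replace open-data portal and heat-pump rebates with solar retrofit + bridge inspection: the trade gains 35 net, giving 279 at 70 k$.
The closest alternative, open-data portal + heat-pump rebates, reaches only 244.

279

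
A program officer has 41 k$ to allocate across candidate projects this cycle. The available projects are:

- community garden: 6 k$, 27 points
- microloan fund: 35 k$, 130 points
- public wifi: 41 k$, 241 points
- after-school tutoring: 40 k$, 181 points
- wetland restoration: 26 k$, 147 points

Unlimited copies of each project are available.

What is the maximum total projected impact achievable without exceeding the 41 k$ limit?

241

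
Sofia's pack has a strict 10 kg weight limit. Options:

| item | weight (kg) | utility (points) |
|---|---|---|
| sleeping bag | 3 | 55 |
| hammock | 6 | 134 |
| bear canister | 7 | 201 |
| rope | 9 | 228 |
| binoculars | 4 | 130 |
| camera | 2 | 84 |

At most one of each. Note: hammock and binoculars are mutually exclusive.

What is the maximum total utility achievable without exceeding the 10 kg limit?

By utility per kg: camera 42.00, binoculars 32.50, bear canister 28.71 lead.
A density-first pass picks sleeping bag + binoculars + camera — 269 at 9 kg.
Replace sleeping bag and binoculars with bear canister: the trade gains 16 net, giving 285 at 9 kg.

285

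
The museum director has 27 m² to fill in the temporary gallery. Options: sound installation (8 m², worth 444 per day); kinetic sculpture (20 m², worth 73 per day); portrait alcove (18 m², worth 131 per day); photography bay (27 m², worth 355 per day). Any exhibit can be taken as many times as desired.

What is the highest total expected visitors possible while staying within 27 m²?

1332

The ratio ordering already packs tightly: 3×sound installation, 24 m², 1332.
Every other selection either busts 27 m² or fails to beat 1332.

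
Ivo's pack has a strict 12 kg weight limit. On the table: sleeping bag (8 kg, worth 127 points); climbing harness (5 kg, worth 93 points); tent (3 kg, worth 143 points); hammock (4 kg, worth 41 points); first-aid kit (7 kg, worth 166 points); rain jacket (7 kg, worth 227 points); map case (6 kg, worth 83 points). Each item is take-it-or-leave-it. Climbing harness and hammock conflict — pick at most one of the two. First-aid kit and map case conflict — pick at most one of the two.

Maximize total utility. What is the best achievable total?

370

The ratio ordering already packs tightly: tent + rain jacket, 10 kg, 370.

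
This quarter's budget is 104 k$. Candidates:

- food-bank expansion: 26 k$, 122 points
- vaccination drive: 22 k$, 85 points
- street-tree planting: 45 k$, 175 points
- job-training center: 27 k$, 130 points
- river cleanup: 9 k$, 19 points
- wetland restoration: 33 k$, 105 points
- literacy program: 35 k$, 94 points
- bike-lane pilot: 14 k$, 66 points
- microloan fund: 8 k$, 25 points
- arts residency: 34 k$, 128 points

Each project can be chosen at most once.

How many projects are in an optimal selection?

Best achievable projected impact is 446.
One optimal bundle: food-bank expansion + job-training center + bike-lane pilot + arts residency (101 k$).
All optima have 4 projects.

4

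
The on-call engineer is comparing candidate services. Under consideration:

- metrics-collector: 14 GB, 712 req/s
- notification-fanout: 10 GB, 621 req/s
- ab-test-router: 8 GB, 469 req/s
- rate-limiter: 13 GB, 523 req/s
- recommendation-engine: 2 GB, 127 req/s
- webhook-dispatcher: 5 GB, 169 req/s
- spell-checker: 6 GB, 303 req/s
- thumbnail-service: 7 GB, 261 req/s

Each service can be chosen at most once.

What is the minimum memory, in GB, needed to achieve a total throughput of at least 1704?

32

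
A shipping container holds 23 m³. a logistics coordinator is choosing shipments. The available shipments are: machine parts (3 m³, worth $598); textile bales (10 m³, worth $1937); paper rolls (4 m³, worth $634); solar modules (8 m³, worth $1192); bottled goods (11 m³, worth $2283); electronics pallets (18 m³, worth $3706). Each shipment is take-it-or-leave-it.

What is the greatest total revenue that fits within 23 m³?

Taking the top-ratio shipments first gives machine parts + paper rolls + bottled goods for 3515 (18 m³).
The 14 m³ tied up in machine parts and bottled goods is better spent on electronics pallets — total rises to 4340 (22 m³).

4340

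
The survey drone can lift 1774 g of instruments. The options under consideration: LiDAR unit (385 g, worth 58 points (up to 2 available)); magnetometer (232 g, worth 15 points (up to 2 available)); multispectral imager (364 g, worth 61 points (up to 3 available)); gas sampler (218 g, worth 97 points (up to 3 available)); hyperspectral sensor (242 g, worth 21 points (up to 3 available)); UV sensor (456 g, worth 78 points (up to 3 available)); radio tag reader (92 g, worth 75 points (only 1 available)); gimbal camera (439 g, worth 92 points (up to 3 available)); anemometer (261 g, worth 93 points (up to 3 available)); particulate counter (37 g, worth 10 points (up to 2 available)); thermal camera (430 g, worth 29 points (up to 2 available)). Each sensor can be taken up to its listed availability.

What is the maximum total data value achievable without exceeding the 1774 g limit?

The ratio heuristic lands on 3×gas sampler + radio tag reader + 3×anemometer + 2×particulate counter (665) but leaves 171 g idle.
The 74 g tied up in 2×particulate counter is better spent on hyperspectral sensor — total rises to 666 (1771 g).

666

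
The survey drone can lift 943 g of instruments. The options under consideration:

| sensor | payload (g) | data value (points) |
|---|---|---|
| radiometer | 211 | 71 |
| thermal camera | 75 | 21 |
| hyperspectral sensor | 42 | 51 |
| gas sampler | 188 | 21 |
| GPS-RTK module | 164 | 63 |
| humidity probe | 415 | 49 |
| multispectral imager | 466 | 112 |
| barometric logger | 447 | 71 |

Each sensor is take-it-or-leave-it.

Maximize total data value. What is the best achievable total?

297

By data value per g: hyperspectral sensor 1.21, GPS-RTK module 0.38, radiometer 0.34, thermal camera 0.28 lead.
A density-first pass picks radiometer + thermal camera + hyperspectral sensor + GPS-RTK module + barometric logger — 277 at 939 g.
The 522 g tied up in thermal camera and barometric logger is better spent on multispectral imager — total rises to 297 (883 g).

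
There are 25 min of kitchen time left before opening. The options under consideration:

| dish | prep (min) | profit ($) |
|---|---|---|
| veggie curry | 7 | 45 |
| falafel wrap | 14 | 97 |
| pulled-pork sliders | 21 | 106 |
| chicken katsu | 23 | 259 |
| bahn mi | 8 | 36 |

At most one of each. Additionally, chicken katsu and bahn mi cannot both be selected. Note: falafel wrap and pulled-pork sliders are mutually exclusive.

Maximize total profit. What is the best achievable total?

259

Chicken katsu uses 23 of the 25 min and totals 259.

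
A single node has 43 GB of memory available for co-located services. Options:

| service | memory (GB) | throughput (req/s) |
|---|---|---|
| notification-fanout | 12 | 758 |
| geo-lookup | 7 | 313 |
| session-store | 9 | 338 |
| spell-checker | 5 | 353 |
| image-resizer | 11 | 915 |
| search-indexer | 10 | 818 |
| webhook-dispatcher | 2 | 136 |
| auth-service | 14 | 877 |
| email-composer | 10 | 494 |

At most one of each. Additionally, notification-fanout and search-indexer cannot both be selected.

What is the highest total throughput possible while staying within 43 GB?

3099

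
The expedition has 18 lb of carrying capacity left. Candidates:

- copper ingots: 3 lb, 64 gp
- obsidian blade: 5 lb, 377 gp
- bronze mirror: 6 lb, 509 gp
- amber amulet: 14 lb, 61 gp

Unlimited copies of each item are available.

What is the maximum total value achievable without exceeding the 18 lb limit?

Ranking by ratio (value/lb): bronze mirror 84.83, obsidian blade 75.40, copper ingots 21.33.
The ratio ordering already packs tightly: 3×bronze mirror, 18 lb, 1527.

1527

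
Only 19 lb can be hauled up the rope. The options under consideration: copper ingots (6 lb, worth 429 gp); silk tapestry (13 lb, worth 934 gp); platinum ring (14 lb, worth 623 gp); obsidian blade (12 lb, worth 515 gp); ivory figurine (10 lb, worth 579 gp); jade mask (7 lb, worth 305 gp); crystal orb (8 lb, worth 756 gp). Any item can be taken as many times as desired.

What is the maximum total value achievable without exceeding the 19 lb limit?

1512

By value per lb: crystal orb 94.50, silk tapestry 71.85, copper ingots 71.50, ivory figurine 57.90 lead.
2×crystal orb uses 16 of the 19 lb and totals 1512.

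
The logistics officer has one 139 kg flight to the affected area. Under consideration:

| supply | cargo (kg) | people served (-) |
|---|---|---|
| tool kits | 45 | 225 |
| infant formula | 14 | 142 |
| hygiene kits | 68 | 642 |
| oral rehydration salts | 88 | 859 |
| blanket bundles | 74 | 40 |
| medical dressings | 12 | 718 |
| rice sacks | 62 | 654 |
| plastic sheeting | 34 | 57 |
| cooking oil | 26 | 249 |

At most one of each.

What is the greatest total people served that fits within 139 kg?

1826

Ranking by ratio (people served/kg): medical dressings 59.83, rice sacks 10.55, infant formula 10.14.
The ratio heuristic lands on infant formula + medical dressings + rice sacks + cooking oil (1763) but leaves 25 kg idle.
Dropping infant formula and rice sacks frees 76 kg; slotting in oral rehydration salts (88 kg) lifts the total to 1826 at 126 kg.
Runner-up infant formula + medical dressings + rice sacks + cooking oil tops out at 1763.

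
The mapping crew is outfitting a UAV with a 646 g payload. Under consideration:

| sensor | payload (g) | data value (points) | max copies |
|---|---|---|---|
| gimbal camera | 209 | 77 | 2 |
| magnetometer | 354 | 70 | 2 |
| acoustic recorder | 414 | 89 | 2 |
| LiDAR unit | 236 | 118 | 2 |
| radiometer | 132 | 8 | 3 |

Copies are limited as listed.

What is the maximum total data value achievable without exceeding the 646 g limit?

244

Ranking by ratio (data value/g): LiDAR unit 0.50, gimbal camera 0.37, acoustic recorder 0.21, magnetometer 0.20.
Taking 2×LiDAR unit + radiometer: 604 g used, 244 in data value.
Every other selection either busts 646 g or exceeds an availability limit or fails to beat 244.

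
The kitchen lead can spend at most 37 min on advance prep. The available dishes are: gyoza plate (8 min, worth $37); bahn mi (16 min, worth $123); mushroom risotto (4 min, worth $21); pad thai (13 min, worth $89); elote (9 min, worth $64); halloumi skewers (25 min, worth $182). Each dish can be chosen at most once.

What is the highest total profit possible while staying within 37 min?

Greedy by ratio would take gyoza plate + bahn mi + mushroom risotto + elote: 37 min used, total 245.
Dropping mushroom risotto and elote frees 13 min; slotting in pad thai (13 min) lifts the total to 249 at 37 min.
Runner-up elote + halloumi skewers tops out at 246.

249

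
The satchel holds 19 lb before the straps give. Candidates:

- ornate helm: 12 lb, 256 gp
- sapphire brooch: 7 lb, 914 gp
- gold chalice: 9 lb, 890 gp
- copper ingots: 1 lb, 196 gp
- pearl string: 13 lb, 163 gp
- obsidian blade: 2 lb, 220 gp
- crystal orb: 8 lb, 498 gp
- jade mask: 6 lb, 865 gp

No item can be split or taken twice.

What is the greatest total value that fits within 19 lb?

2220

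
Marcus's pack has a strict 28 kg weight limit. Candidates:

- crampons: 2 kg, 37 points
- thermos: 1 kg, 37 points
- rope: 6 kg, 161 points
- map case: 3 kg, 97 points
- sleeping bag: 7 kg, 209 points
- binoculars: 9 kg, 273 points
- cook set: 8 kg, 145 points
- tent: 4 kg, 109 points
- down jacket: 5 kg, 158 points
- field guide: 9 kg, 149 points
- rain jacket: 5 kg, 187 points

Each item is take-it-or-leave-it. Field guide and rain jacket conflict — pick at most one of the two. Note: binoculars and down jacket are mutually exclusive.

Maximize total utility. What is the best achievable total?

By utility per kg: rain jacket 37.40, thermos 37.00, map case 32.33 lead.
Best packing: map case + sleeping bag + binoculars + tent + rain jacket — 28 kg, 875 total.
An exhaustive check of the 2048 subsets confirms 875.

875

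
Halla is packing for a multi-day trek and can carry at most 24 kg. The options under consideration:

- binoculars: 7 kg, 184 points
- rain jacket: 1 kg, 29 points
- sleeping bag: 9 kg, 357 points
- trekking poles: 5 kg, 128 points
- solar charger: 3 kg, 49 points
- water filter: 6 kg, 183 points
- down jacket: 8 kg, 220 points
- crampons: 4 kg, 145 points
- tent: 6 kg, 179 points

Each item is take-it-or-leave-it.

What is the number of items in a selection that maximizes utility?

Optimal total is 813.
sleeping bag + trekking poles + water filter + crampons hits 813 at 24 kg.
Every optimal selection uses 4 items.

4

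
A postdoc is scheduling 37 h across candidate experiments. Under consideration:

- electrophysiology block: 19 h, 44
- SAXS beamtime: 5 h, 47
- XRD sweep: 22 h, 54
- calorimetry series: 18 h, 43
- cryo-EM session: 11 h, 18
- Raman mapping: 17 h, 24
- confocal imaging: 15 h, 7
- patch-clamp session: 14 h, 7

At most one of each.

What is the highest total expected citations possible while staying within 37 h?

109

Density check — SAXS beamtime 9.40, XRD sweep 2.45, calorimetry series 2.39 are the best per h.
A density-first pass picks SAXS beamtime + XRD sweep — 101 at 27 h.
Dropping XRD sweep frees 22 h; slotting in electrophysiology block + cryo-EM session (30 h) lifts the total to 109 at 35 h.
Next best is SAXS beamtime + calorimetry series + cryo-EM session at 108 (34 h) — short by 1.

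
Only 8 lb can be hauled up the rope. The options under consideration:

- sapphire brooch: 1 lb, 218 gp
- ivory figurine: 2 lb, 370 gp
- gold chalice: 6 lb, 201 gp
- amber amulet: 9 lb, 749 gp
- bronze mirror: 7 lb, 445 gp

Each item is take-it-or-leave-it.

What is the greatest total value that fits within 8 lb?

Ranking by ratio (value/lb): sapphire brooch 218.00, ivory figurine 185.00, amber amulet 83.22.
The ratio heuristic lands on sapphire brooch + ivory figurine (588) but leaves 5 lb idle.
The 2 lb tied up in ivory figurine is better spent on bronze mirror — total rises to 663 (8 lb).

663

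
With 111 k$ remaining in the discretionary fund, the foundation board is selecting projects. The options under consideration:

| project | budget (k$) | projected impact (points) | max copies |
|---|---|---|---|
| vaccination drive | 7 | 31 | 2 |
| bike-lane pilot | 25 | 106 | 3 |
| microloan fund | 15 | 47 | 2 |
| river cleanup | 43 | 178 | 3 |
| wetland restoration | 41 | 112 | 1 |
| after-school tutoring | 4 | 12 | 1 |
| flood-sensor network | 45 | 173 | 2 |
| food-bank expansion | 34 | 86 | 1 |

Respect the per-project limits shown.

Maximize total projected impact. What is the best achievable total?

464

Greedy by ratio would take 2×vaccination drive + 3×bike-lane pilot + microloan fund + after-school tutoring: 108 k$ used, total 439.
The 40 k$ tied up in bike-lane pilot and microloan fund is better spent on river cleanup — total rises to 464 (111 k$).
Every other selection either busts 111 k$ or exceeds an availability limit or fails to beat 464.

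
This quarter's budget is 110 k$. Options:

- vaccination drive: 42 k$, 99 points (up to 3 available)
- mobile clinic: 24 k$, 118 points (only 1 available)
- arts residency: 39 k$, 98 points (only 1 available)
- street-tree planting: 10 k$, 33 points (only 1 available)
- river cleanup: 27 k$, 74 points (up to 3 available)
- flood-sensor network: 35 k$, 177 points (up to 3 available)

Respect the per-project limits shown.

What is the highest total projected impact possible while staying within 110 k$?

531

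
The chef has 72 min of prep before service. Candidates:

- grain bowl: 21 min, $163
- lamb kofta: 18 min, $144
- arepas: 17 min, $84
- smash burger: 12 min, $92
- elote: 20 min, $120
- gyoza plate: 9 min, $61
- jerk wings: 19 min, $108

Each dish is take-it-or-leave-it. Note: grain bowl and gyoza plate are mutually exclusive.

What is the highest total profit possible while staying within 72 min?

519

Best packing: grain bowl + lamb kofta + smash burger + elote — 71 min, 519 total.
Every other selection either busts 72 min or breaks a pairing rule or fails to beat 519.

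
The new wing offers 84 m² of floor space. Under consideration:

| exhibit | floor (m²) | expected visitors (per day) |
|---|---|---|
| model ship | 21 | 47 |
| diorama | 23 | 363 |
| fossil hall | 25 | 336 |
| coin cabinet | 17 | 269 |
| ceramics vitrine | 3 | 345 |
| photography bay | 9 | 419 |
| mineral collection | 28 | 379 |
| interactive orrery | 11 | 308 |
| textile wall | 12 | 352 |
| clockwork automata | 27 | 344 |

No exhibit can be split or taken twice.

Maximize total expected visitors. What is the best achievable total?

2123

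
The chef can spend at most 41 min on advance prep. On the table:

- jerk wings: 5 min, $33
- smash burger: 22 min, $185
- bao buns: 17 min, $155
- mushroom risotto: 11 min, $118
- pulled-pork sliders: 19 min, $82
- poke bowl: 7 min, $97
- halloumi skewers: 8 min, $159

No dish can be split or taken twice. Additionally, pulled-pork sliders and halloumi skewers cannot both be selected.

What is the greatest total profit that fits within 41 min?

Ranking by ratio (profit/min): halloumi skewers 19.88, poke bowl 13.86, mushroom risotto 10.73.
Filling by ratio: jerk wings + mushroom risotto + poke bowl + halloumi skewers for 407, with 10 min left unused.
The 7 min tied up in poke bowl is better spent on bao buns — total rises to 465 (41 min).
Nothing else feasible within 41 min beats 465.

465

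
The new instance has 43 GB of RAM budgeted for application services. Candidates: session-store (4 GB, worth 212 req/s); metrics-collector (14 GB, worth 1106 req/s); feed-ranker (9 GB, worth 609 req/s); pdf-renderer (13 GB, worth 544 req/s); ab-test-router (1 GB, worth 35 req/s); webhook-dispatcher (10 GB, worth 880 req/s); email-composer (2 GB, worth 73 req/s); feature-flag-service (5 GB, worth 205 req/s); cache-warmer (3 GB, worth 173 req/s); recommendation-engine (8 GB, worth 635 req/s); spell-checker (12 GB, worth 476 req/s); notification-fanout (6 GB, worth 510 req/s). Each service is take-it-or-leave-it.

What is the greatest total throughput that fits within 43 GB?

3378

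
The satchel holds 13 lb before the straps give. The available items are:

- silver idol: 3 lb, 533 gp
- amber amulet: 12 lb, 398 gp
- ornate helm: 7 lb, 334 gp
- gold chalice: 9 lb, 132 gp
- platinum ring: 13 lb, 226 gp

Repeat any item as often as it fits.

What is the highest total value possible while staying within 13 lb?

2132

4×silver idol uses 12 of the 13 lb and totals 2132.
The spare 1 lb is too small for any remaining item, and no exchange beats 2132.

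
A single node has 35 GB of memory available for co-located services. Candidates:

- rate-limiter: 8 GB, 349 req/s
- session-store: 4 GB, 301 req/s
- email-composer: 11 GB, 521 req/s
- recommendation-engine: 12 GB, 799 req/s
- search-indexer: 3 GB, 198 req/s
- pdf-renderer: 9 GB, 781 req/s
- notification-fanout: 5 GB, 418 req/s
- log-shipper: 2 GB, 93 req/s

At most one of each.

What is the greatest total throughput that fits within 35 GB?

Session-store + recommendation-engine + search-indexer + pdf-renderer + notification-fanout + log-shipper uses 35 of the 35 GB and totals 2590.
No other feasible combination exceeds 2590.

2590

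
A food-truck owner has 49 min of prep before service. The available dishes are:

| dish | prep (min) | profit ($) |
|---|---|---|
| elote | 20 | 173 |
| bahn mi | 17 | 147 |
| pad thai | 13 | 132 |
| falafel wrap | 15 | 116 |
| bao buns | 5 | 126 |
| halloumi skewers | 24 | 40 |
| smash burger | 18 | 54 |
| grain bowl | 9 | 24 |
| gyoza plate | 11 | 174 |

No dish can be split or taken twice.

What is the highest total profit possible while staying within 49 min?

Ranking by ratio (profit/min): bao buns 25.20, gyoza plate 15.82, pad thai 10.15, elote 8.65.
Taking elote + pad thai + bao buns + gyoza plate: 49 min used, 605 in profit.

605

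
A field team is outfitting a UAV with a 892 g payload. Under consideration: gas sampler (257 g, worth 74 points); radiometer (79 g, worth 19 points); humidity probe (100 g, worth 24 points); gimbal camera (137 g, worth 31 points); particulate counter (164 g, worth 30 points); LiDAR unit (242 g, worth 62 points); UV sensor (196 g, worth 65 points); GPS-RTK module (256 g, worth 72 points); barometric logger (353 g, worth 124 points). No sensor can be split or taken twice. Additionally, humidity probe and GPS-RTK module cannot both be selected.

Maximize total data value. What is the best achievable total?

282

Ranking by ratio (data value/g): barometric logger 0.35, UV sensor 0.33, gas sampler 0.29.
Best packing: gas sampler + radiometer + UV sensor + barometric logger — 885 g, 282 total.
The spare 7 g is too small for any remaining sensor, and no feasible exchange beats 282.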